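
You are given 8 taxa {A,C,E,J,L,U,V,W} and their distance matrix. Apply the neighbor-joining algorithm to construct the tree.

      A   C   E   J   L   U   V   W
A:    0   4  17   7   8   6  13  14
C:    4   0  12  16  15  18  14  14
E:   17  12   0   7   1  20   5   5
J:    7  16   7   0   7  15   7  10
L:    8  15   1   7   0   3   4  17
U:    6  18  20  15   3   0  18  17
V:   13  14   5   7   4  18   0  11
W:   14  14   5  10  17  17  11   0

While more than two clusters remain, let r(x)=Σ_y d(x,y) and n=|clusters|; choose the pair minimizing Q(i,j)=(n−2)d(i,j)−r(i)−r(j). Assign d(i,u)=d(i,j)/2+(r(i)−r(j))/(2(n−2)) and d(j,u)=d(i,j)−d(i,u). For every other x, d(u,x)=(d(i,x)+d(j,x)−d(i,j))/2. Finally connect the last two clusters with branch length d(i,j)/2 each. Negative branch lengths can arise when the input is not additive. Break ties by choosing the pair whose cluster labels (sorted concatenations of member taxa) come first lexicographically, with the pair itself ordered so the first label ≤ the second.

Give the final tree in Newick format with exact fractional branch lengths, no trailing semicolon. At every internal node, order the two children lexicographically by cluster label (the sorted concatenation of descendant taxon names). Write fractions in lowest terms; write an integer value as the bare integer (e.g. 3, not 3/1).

1. join A+C (d=4, Q=-138) ⇒ AC; edges |A|=0, |C|=4
  updated: d(AC,E)=25/2, d(AC,J)=19/2, d(AC,L)=19/2, d(AC,U)=10, d(AC,V)=23/2, d(AC,W)=12
2. join L+U (d=3, Q=-219/2) ⇒ LU; edges |L|=-53/20, |U|=113/20
  updated: d(AC,LU)=33/4, d(E,LU)=9, d(J,LU)=19/2, d(LU,V)=19/2, d(LU,W)=31/2
3. join AC+LU (d=33/4, Q=-145/2) ⇒ ACLU; edges |AC|=35/8, |LU|=31/8
  updated: d(ACLU,E)=53/8, d(ACLU,J)=43/8, d(ACLU,V)=51/8, d(ACLU,W)=77/8
4. join E+W (d=5, Q=-177/4) ⇒ EW; edges |E|=1/2, |W|=9/2
  updated: d(ACLU,EW)=45/8, d(EW,J)=6, d(EW,V)=11/2
5. join ACLU+J (d=43/8, Q=-25) ⇒ ACJLU; edges |ACLU|=39/16, |J|=47/16
  updated: d(ACJLU,EW)=25/8, d(ACJLU,V)=4
6. join ACJLU+EW (d=25/8, Q=-101/8) ⇒ ACEJLUW; edges |ACJLU|=13/16, |EW|=37/16
  updated: d(ACEJLUW,V)=51/16
7. join ACEJLUW+V (d=51/16) ⇒ ACEJLUVW; edges |ACEJLUW|=51/32, |V|=51/32
final tree: (((((A:0,C:4):35/8,(L:-53/20,U:113/20):31/8):39/16,J:47/16):13/16,(E:1/2,W:9/2):37/16):51/32,V:51/32)
total length: 511/16

(((((A:0,C:4):35/8,(L:-53/20,U:113/20):31/8):39/16,J:47/16):13/16,(E:1/2,W:9/2):37/16):51/32,V:51/32)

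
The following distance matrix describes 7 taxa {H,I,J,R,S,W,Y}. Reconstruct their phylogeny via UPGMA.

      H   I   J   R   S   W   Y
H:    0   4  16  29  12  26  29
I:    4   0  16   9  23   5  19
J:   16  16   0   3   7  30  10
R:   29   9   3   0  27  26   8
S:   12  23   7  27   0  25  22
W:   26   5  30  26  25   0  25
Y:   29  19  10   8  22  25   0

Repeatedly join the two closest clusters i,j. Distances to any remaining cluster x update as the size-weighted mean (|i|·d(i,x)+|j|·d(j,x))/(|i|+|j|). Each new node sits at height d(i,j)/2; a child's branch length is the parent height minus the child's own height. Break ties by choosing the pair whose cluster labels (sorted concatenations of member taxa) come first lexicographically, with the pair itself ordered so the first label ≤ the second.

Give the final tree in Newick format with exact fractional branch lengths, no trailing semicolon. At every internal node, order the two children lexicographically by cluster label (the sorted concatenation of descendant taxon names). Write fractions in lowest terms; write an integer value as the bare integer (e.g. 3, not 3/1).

(((H:2,I:2):23/4,W:31/4):73/24,(((J:3/2,R:3/2):3,Y:9/2):29/6,S:28/3):35/24)

iteration 1: select J,R (d=3); attach at lengths (3/2, 3/2); label the merged cluster JR
  updated: d(H,JR)=45/2, d(I,JR)=25/2, d(JR,S)=17, d(JR,W)=28, d(JR,Y)=9
iteration 2: select H,I (d=4); attach at lengths (2, 2); label the merged cluster HI
  updated: d(HI,JR)=35/2, d(HI,S)=35/2, d(HI,W)=31/2, d(HI,Y)=24
iteration 3: select JR,Y (d=9); attach at lengths (3, 9/2); label the merged cluster JRY
  updated: d(HI,JRY)=59/3, d(JRY,S)=56/3, d(JRY,W)=27
iteration 4: select HI,W (d=31/2); attach at lengths (23/4, 31/4); label the merged cluster HIW
  updated: d(HIW,JRY)=199/9, d(HIW,S)=20
iteration 5: select JRY,S (d=56/3); attach at lengths (29/6, 28/3); label the merged cluster JRSY
  updated: d(HIW,JRSY)=259/12
iteration 6: select HIW,JRSY (d=259/12); attach at lengths (73/24, 35/24); label the merged cluster HIJRSWY
final tree: (((H:2,I:2):23/4,W:31/4):73/24,(((J:3/2,R:3/2):3,Y:9/2):29/6,S:28/3):35/24)
total length: 140/3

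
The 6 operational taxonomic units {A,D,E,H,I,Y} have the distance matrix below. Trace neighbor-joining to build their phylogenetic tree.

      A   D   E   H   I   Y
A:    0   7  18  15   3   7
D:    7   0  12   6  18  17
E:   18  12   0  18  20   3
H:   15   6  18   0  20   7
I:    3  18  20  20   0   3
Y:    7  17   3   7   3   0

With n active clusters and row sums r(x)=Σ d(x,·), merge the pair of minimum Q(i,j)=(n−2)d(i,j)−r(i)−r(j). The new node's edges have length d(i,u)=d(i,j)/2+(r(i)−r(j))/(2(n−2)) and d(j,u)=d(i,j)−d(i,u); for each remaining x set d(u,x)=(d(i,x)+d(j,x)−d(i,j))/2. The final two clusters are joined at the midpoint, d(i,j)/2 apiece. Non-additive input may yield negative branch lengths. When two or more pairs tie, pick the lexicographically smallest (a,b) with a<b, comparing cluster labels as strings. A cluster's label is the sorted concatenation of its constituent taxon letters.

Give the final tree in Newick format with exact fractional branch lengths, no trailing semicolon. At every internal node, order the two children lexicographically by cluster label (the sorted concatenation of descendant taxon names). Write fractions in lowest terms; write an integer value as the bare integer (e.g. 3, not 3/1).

iteration 1: select A,I (d=3, Q=-102); attach at lengths (-1/4, 13/4); label the merged cluster AI
  updated: d(AI,D)=11, d(AI,E)=35/2, d(AI,H)=16, d(AI,Y)=7/2
iteration 2: select D,H (d=6, Q=-75); attach at lengths (17/6, 19/6); label the merged cluster DH
  updated: d(AI,DH)=21/2, d(DH,E)=12, d(DH,Y)=9
iteration 3: select AI,DH (d=21/2, Q=-42); attach at lengths (21/4, 21/4); label the merged cluster ADHI
  updated: d(ADHI,E)=19/2, d(ADHI,Y)=1
iteration 4: select ADHI,E (d=19/2, Q=-27/2); attach at lengths (15/4, 23/4); label the merged cluster ADEHI
  updated: d(ADEHI,Y)=-11/4
iteration 5: select ADEHI,Y (d=-11/4); attach at lengths (-11/8, -11/8); label the merged cluster ADEHIY
final tree: ((((A:-1/4,I:13/4):21/4,(D:17/6,H:19/6):21/4):15/4,E:23/4):-11/8,Y:-11/8)
total length: 105/4

((((A:-1/4,I:13/4):21/4,(D:17/6,H:19/6):21/4):15/4,E:23/4):-11/8,Y:-11/8)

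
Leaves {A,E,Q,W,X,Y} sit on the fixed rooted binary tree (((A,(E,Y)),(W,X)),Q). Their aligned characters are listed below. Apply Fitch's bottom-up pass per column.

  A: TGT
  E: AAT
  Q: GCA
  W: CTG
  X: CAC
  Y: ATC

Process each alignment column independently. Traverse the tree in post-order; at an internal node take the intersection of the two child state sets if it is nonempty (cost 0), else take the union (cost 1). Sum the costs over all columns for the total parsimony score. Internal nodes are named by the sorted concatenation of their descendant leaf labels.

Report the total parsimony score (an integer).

11

site 0, node EY: E={A} ∩ Y={A} → {A} (+0)
site 0, node AEY: A={T} ∪ EY={A} → {A,T} (+1)
site 0, node WX: W={C} ∩ X={C} → {C} (+0)
site 0, node AEWXY: AEY={A,T} ∪ WX={C} → {A,C,T} (+1)
site 0, node AEQWXY: AEWXY={A,C,T} ∪ Q={G} → {A,C,G,T} (+1)
site 1, node EY: E={A} ∪ Y={T} → {A,T} (+1)
site 1, node AEY: A={G} ∪ EY={A,T} → {A,G,T} (+1)
site 1, node WX: W={T} ∪ X={A} → {A,T} (+1)
site 1, node AEWXY: AEY={A,G,T} ∩ WX={A,T} → {A,T} (+0)
site 1, node AEQWXY: AEWXY={A,T} ∪ Q={C} → {A,C,T} (+1)
site 2, node EY: E={T} ∪ Y={C} → {C,T} (+1)
site 2, node AEY: A={T} ∩ EY={C,T} → {T} (+0)
site 2, node WX: W={G} ∪ X={C} → {C,G} (+1)
site 2, node AEWXY: AEY={T} ∪ WX={C,G} → {C,G,T} (+1)
site 2, node AEQWXY: AEWXY={C,G,T} ∪ Q={A} → {A,C,G,T} (+1)
per-site changes: [3, 4, 4]; total = 11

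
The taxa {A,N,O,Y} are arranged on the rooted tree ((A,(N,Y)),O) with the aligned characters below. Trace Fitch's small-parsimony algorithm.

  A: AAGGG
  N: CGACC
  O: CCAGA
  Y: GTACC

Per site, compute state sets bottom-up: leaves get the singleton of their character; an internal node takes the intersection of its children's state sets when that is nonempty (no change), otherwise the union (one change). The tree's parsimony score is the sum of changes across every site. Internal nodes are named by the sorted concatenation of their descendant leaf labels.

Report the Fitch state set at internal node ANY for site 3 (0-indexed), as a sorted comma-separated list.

C,G

NY@0: {C} ∪ {G} = {C,G} (union, +1)
ANY@0: {A} ∪ {C,G} = {A,C,G} (union, +1)
ANOY@0: {A,C,G} ∩ {C} = {C} (intersection, +0)
NY@1: {G} ∪ {T} = {G,T} (union, +1)
ANY@1: {A} ∪ {G,T} = {A,G,T} (union, +1)
ANOY@1: {A,G,T} ∪ {C} = {A,C,G,T} (union, +1)
NY@2: {A} ∩ {A} = {A} (intersection, +0)
ANY@2: {G} ∪ {A} = {A,G} (union, +1)
ANOY@2: {A,G} ∩ {A} = {A} (intersection, +0)
NY@3: {C} ∩ {C} = {C} (intersection, +0)
ANY@3: {G} ∪ {C} = {C,G} (union, +1)
ANOY@3: {C,G} ∩ {G} = {G} (intersection, +0)
NY@4: {C} ∩ {C} = {C} (intersection, +0)
ANY@4: {G} ∪ {C} = {C,G} (union, +1)
ANOY@4: {C,G} ∪ {A} = {A,C,G} (union, +1)
per-site changes: [2, 3, 1, 1, 2]; total = 9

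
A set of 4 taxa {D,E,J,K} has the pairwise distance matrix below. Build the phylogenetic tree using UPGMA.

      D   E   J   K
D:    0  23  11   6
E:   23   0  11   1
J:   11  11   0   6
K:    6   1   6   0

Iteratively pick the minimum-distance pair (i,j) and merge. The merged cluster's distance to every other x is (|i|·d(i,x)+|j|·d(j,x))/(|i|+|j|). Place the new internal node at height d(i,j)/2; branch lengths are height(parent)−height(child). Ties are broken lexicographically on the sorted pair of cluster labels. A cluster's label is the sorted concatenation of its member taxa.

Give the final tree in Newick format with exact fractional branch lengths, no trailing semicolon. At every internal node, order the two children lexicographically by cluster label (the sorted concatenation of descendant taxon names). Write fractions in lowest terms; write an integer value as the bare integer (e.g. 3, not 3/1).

(D:20/3,((E:1/2,K:1/2):15/4,J:17/4):29/12)

step 1: merge (E,K) at d=1; branch lengths E→1/2, K→1/2; new cluster EK
  updated: d(D,EK)=29/2, d(EK,J)=17/2
step 2: merge (EK,J) at d=17/2; branch lengths EK→15/4, J→17/4; new cluster EJK
  updated: d(D,EJK)=40/3
step 3: merge (D,EJK) at d=40/3; branch lengths D→20/3, EJK→29/12; new cluster DEJK
final tree: (D:20/3,((E:1/2,K:1/2):15/4,J:17/4):29/12)
total length: 217/12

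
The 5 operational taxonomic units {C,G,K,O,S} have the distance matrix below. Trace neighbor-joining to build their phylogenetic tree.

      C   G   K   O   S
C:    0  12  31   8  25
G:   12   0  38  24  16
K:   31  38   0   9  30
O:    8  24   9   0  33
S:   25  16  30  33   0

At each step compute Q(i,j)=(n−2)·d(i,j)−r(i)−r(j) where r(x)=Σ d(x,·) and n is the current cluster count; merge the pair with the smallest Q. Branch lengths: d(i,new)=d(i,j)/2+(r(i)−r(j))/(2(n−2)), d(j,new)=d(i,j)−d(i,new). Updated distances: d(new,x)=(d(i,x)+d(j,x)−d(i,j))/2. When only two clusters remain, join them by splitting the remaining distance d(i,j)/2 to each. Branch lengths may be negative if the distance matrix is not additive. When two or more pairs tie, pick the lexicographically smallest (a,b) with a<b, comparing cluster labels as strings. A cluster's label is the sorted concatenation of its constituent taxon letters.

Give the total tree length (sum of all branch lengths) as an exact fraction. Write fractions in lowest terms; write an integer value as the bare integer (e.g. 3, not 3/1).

1. join K+O (d=9, Q=-155) ⇒ KO; edges |K|=61/6, |O|=-7/6
  updated: d(C,KO)=15, d(G,KO)=53/2, d(KO,S)=27
2. join C+KO (d=15, Q=-181/2) ⇒ CKO; edges |C|=27/8, |KO|=93/8
  updated: d(CKO,G)=47/4, d(CKO,S)=37/2
3. join CKO+G (d=47/4, Q=-185/4) ⇒ CGKO; edges |CKO|=57/8, |G|=37/8
  updated: d(CGKO,S)=91/8
4. join CGKO+S (d=91/8) ⇒ CGKOS; edges |CGKO|=91/16, |S|=91/16
final tree: (((C:27/8,(K:61/6,O:-7/6):93/8):57/8,G:37/8):91/16,S:91/16)
total length: 377/8

377/8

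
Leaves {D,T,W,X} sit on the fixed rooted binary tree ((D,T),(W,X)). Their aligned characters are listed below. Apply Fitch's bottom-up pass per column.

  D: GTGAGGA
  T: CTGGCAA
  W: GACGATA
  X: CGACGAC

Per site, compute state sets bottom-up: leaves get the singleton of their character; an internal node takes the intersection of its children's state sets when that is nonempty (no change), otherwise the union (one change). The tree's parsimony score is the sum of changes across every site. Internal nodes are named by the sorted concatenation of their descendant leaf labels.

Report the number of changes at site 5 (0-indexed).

site 0, node DT: D={G} ∪ T={C} → {C,G} (+1)
site 0, node WX: W={G} ∪ X={C} → {C,G} (+1)
site 0, node DTWX: DT={C,G} ∩ WX={C,G} → {C,G} (+0)
site 1, node DT: D={T} ∩ T={T} → {T} (+0)
site 1, node WX: W={A} ∪ X={G} → {A,G} (+1)
site 1, node DTWX: DT={T} ∪ WX={A,G} → {A,G,T} (+1)
site 2, node DT: D={G} ∩ T={G} → {G} (+0)
site 2, node WX: W={C} ∪ X={A} → {A,C} (+1)
site 2, node DTWX: DT={G} ∪ WX={A,C} → {A,C,G} (+1)
site 3, node DT: D={A} ∪ T={G} → {A,G} (+1)
site 3, node WX: W={G} ∪ X={C} → {C,G} (+1)
site 3, node DTWX: DT={A,G} ∩ WX={C,G} → {G} (+0)
site 4, node DT: D={G} ∪ T={C} → {C,G} (+1)
site 4, node WX: W={A} ∪ X={G} → {A,G} (+1)
site 4, node DTWX: DT={C,G} ∩ WX={A,G} → {G} (+0)
site 5, node DT: D={G} ∪ T={A} → {A,G} (+1)
site 5, node WX: W={T} ∪ X={A} → {A,T} (+1)
site 5, node DTWX: DT={A,G} ∩ WX={A,T} → {A} (+0)
site 6, node DT: D={A} ∩ T={A} → {A} (+0)
site 6, node WX: W={A} ∪ X={C} → {A,C} (+1)
site 6, node DTWX: DT={A} ∩ WX={A,C} → {A} (+0)
per-site changes: [2, 2, 2, 2, 2, 2, 1]; total = 13

2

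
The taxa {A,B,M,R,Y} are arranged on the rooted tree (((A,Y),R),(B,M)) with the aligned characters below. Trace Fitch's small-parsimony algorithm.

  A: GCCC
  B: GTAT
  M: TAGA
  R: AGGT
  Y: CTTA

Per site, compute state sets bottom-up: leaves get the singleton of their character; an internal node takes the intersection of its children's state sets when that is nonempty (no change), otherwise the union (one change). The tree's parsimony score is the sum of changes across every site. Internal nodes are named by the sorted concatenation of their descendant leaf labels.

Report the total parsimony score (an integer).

[col 0] AY: children A:{G}, Y:{C} ∪→ {C,G}; cost 1
[col 0] ARY: children AY:{C,G}, R:{A} ∪→ {A,C,G}; cost 1
[col 0] BM: children B:{G}, M:{T} ∪→ {G,T}; cost 1
[col 0] ABMRY: children ARY:{A,C,G}, BM:{G,T} ∩→ {G}; cost 0
[col 1] AY: children A:{C}, Y:{T} ∪→ {C,T}; cost 1
[col 1] ARY: children AY:{C,T}, R:{G} ∪→ {C,G,T}; cost 1
[col 1] BM: children B:{T}, M:{A} ∪→ {A,T}; cost 1
[col 1] ABMRY: children ARY:{C,G,T}, BM:{A,T} ∩→ {T}; cost 0
[col 2] AY: children A:{C}, Y:{T} ∪→ {C,T}; cost 1
[col 2] ARY: children AY:{C,T}, R:{G} ∪→ {C,G,T}; cost 1
[col 2] BM: children B:{A}, M:{G} ∪→ {A,G}; cost 1
[col 2] ABMRY: children ARY:{C,G,T}, BM:{A,G} ∩→ {G}; cost 0
[col 3] AY: children A:{C}, Y:{A} ∪→ {A,C}; cost 1
[col 3] ARY: children AY:{A,C}, R:{T} ∪→ {A,C,T}; cost 1
[col 3] BM: children B:{T}, M:{A} ∪→ {A,T}; cost 1
[col 3] ABMRY: children ARY:{A,C,T}, BM:{A,T} ∩→ {A,T}; cost 0
per-site changes: [3, 3, 3, 3]; total = 12

12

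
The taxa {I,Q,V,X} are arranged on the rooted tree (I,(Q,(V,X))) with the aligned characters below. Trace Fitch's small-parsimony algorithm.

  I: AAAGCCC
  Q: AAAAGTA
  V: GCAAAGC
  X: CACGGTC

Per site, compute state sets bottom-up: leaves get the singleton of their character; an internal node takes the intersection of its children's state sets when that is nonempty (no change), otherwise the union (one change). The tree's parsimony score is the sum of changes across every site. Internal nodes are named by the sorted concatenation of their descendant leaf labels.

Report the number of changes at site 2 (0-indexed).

1

[col 0] VX: children V:{G}, X:{C} ∪→ {C,G}; cost 1
[col 0] QVX: children Q:{A}, VX:{C,G} ∪→ {A,C,G}; cost 1
[col 0] IQVX: children I:{A}, QVX:{A,C,G} ∩→ {A}; cost 0
[col 1] VX: children V:{C}, X:{A} ∪→ {A,C}; cost 1
[col 1] QVX: children Q:{A}, VX:{A,C} ∩→ {A}; cost 0
[col 1] IQVX: children I:{A}, QVX:{A} ∩→ {A}; cost 0
[col 2] VX: children V:{A}, X:{C} ∪→ {A,C}; cost 1
[col 2] QVX: children Q:{A}, VX:{A,C} ∩→ {A}; cost 0
[col 2] IQVX: children I:{A}, QVX:{A} ∩→ {A}; cost 0
[col 3] VX: children V:{A}, X:{G} ∪→ {A,G}; cost 1
[col 3] QVX: children Q:{A}, VX:{A,G} ∩→ {A}; cost 0
[col 3] IQVX: children I:{G}, QVX:{A} ∪→ {A,G}; cost 1
[col 4] VX: children V:{A}, X:{G} ∪→ {A,G}; cost 1
[col 4] QVX: children Q:{G}, VX:{A,G} ∩→ {G}; cost 0
[col 4] IQVX: children I:{C}, QVX:{G} ∪→ {C,G}; cost 1
[col 5] VX: children V:{G}, X:{T} ∪→ {G,T}; cost 1
[col 5] QVX: children Q:{T}, VX:{G,T} ∩→ {T}; cost 0
[col 5] IQVX: children I:{C}, QVX:{T} ∪→ {C,T}; cost 1
[col 6] VX: children V:{C}, X:{C} ∩→ {C}; cost 0
[col 6] QVX: children Q:{A}, VX:{C} ∪→ {A,C}; cost 1
[col 6] IQVX: children I:{C}, QVX:{A,C} ∩→ {C}; cost 0
per-site changes: [2, 1, 1, 2, 2, 2, 1]; total = 11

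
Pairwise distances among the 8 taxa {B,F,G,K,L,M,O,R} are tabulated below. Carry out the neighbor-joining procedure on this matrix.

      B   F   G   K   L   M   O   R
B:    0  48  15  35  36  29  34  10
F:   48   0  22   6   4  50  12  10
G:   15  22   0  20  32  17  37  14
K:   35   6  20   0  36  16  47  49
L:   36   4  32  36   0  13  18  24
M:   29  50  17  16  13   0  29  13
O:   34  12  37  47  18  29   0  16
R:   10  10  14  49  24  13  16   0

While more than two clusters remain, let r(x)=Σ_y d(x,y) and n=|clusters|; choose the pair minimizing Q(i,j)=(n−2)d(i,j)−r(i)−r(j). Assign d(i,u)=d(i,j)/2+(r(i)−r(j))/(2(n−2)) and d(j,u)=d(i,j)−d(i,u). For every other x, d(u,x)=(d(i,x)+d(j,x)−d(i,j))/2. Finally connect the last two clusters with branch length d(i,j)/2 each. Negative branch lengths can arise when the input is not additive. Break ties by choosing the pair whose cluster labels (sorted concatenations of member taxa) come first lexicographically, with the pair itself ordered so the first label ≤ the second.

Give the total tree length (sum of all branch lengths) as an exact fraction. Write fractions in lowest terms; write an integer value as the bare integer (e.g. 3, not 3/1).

1. join F+K (d=6, Q=-325) ⇒ FK; edges |F|=-7/4, |K|=31/4
  updated: d(B,FK)=77/2, d(FK,G)=18, d(FK,L)=17, d(FK,M)=30, d(FK,O)=53/2, d(FK,R)=53/2
2. join B+G (d=15, Q=-441/2) ⇒ BG; edges |B|=209/20, |G|=91/20
  updated: d(BG,FK)=83/4, d(BG,L)=53/2, d(BG,M)=31/2, d(BG,O)=28, d(BG,R)=9/2
3. join BG+R (d=9/2, Q=-645/4) ⇒ BGR; edges |BG|=117/32, |R|=27/32
  updated: d(BGR,FK)=171/8, d(BGR,L)=23, d(BGR,M)=12, d(BGR,O)=79/4
4. join BGR+M (d=12, Q=-993/8) ⇒ BGMR; edges |BGR|=75/16, |M|=117/16
  updated: d(BGMR,FK)=315/16, d(BGMR,L)=12, d(BGMR,O)=147/8
5. join BGMR+O (d=147/8, Q=-1219/16) ⇒ BGMOR; edges |BGMR|=383/64, |O|=793/64
  updated: d(BGMOR,FK)=445/32, d(BGMOR,L)=93/16
6. join BGMOR+FK (d=445/32, Q=-1175/32) ⇒ BFGKMOR; edges |BGMOR|=87/64, |FK|=803/64
  updated: d(BFGKMOR,L)=285/64
7. join BFGKMOR+L (d=285/64) ⇒ BFGKLMOR; edges |BFGKMOR|=285/128, |L|=285/128
final tree: ((((((B:209/20,G:91/20):117/32,R:27/32):75/16,M:117/16):383/64,O:793/64):87/64,(F:-7/4,K:31/4):803/64):285/128,L:285/128)
total length: 4751/64

4751/64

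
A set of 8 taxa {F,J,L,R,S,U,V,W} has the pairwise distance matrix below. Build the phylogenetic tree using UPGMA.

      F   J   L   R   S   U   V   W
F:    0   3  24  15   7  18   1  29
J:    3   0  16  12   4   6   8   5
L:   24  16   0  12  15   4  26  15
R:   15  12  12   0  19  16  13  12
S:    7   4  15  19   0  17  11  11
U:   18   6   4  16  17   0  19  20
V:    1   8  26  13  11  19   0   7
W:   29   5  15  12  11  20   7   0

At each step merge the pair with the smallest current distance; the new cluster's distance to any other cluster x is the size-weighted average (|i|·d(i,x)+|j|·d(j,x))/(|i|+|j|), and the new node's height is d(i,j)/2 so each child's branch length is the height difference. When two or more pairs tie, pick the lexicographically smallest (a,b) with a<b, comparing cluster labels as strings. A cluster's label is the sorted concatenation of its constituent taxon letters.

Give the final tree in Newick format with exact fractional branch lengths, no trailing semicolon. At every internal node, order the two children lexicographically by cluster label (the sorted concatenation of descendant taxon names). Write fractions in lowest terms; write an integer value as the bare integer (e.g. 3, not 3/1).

iteration 1: select F,V (d=1); attach at lengths (1/2, 1/2); label the merged cluster FV
  updated: d(FV,J)=11/2, d(FV,L)=25, d(FV,R)=14, d(FV,S)=9, d(FV,U)=37/2, d(FV,W)=18
iteration 2: select J,S (d=4); attach at lengths (2, 2); label the merged cluster JS
  updated: d(FV,JS)=29/4, d(JS,L)=31/2, d(JS,R)=31/2, d(JS,U)=23/2, d(JS,W)=8
iteration 3: select L,U (d=4); attach at lengths (2, 2); label the merged cluster LU
  updated: d(FV,LU)=87/4, d(JS,LU)=27/2, d(LU,R)=14, d(LU,W)=35/2
iteration 4: select FV,JS (d=29/4); attach at lengths (25/8, 13/8); label the merged cluster FJSV
  updated: d(FJSV,LU)=141/8, d(FJSV,R)=59/4, d(FJSV,W)=13
iteration 5: select R,W (d=12); attach at lengths (6, 6); label the merged cluster RW
  updated: d(FJSV,RW)=111/8, d(LU,RW)=63/4
iteration 6: select FJSV,RW (d=111/8); attach at lengths (53/16, 15/16); label the merged cluster FJRSVW
  updated: d(FJRSVW,LU)=17
iteration 7: select FJRSVW,LU (d=17); attach at lengths (25/16, 13/2); label the merged cluster FJLRSUVW
final tree: ((((F:1/2,V:1/2):25/8,(J:2,S:2):13/8):53/16,(R:6,W:6):15/16):25/16,(L:2,U:2):13/2)
total length: 609/16

((((F:1/2,V:1/2):25/8,(J:2,S:2):13/8):53/16,(R:6,W:6):15/16):25/16,(L:2,U:2):13/2)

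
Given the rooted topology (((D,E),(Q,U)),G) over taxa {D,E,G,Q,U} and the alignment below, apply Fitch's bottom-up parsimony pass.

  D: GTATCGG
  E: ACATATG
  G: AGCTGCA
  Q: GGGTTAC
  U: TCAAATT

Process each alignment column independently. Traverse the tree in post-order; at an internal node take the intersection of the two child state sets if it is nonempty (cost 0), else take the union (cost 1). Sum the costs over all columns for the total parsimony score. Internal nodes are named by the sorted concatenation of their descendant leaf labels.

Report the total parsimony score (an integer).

18

DE@0: {G} ∪ {A} = {A,G} (union, +1)
QU@0: {G} ∪ {T} = {G,T} (union, +1)
DEQU@0: {A,G} ∩ {G,T} = {G} (intersection, +0)
DEGQU@0: {G} ∪ {A} = {A,G} (union, +1)
DE@1: {T} ∪ {C} = {C,T} (union, +1)
QU@1: {G} ∪ {C} = {C,G} (union, +1)
DEQU@1: {C,T} ∩ {C,G} = {C} (intersection, +0)
DEGQU@1: {C} ∪ {G} = {C,G} (union, +1)
DE@2: {A} ∩ {A} = {A} (intersection, +0)
QU@2: {G} ∪ {A} = {A,G} (union, +1)
DEQU@2: {A} ∩ {A,G} = {A} (intersection, +0)
DEGQU@2: {A} ∪ {C} = {A,C} (union, +1)
DE@3: {T} ∩ {T} = {T} (intersection, +0)
QU@3: {T} ∪ {A} = {A,T} (union, +1)
DEQU@3: {T} ∩ {A,T} = {T} (intersection, +0)
DEGQU@3: {T} ∩ {T} = {T} (intersection, +0)
DE@4: {C} ∪ {A} = {A,C} (union, +1)
QU@4: {T} ∪ {A} = {A,T} (union, +1)
DEQU@4: {A,C} ∩ {A,T} = {A} (intersection, +0)
DEGQU@4: {A} ∪ {G} = {A,G} (union, +1)
DE@5: {G} ∪ {T} = {G,T} (union, +1)
QU@5: {A} ∪ {T} = {A,T} (union, +1)
DEQU@5: {G,T} ∩ {A,T} = {T} (intersection, +0)
DEGQU@5: {T} ∪ {C} = {C,T} (union, +1)
DE@6: {G} ∩ {G} = {G} (intersection, +0)
QU@6: {C} ∪ {T} = {C,T} (union, +1)
DEQU@6: {G} ∪ {C,T} = {C,G,T} (union, +1)
DEGQU@6: {C,G,T} ∪ {A} = {A,C,G,T} (union, +1)
per-site changes: [3, 3, 2, 1, 3, 3, 3]; total = 18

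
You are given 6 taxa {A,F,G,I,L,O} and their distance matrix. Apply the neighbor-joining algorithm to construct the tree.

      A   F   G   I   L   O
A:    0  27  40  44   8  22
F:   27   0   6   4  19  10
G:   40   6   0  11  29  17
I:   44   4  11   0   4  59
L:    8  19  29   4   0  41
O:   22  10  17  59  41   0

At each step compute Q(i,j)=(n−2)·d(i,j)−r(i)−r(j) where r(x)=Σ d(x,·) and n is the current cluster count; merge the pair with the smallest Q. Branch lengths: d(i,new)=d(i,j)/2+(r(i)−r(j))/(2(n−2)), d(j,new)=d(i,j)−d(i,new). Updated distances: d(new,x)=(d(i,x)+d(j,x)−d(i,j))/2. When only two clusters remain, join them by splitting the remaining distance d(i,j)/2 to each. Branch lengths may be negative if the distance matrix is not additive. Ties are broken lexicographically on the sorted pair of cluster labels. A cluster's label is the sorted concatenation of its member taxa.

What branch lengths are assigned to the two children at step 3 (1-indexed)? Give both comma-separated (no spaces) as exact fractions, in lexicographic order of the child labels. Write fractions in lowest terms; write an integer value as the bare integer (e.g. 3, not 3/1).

31/4,-25/4

1. join A+L (d=8, Q=-210) ⇒ AL; edges |A|=9, |L|=-1
  updated: d(AL,F)=19, d(AL,G)=61/2, d(AL,I)=20, d(AL,O)=55/2
2. join AL+I (d=20, Q=-131) ⇒ AIL; edges |AL|=21/2, |I|=19/2
  updated: d(AIL,F)=3/2, d(AIL,G)=43/4, d(AIL,O)=133/4
3. join AIL+F (d=3/2, Q=-60) ⇒ AFIL; edges |AIL|=31/4, |F|=-25/4
  updated: d(AFIL,G)=61/8, d(AFIL,O)=167/8
4. join AFIL+G (d=61/8, Q=-91/2) ⇒ AFGIL; edges |AFIL|=23/4, |G|=15/8
  updated: d(AFGIL,O)=121/8
5. join AFGIL+O (d=121/8) ⇒ AFGILO; edges |AFGIL|=121/16, |O|=121/16
final tree: (((((A:9,L:-1):21/2,I:19/2):31/4,F:-25/4):23/4,G:15/8):121/16,O:121/16)
total length: 209/4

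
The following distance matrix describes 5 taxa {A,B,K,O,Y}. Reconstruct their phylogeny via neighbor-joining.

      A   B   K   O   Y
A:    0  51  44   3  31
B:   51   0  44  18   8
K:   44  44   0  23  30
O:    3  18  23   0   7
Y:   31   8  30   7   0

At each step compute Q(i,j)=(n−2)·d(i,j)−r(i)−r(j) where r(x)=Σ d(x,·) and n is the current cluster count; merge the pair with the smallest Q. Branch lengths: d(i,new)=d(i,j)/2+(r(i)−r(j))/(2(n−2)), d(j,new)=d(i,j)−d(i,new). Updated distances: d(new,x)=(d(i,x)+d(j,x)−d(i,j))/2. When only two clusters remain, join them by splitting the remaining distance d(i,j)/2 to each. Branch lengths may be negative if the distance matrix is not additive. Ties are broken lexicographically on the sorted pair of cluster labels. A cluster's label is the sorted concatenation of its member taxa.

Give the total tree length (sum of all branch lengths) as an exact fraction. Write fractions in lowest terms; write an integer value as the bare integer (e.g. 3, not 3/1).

1. join B+Y (d=8, Q=-173) ⇒ BY; edges |B|=23/2, |Y|=-7/2
  updated: d(A,BY)=37, d(BY,K)=33, d(BY,O)=17/2
2. join A+O (d=3, Q=-225/2) ⇒ AO; edges |A|=111/8, |O|=-87/8
  updated: d(AO,BY)=85/4, d(AO,K)=32
3. join AO+BY (d=85/4, Q=-345/4) ⇒ ABOY; edges |AO|=81/8, |BY|=89/8
  updated: d(ABOY,K)=175/8
4. join ABOY+K (d=175/8) ⇒ ABKOY; edges |ABOY|=175/16, |K|=175/16
final tree: (((A:111/8,O:-87/8):81/8,(B:23/2,Y:-7/2):89/8):175/16,K:175/16)
total length: 433/8

433/8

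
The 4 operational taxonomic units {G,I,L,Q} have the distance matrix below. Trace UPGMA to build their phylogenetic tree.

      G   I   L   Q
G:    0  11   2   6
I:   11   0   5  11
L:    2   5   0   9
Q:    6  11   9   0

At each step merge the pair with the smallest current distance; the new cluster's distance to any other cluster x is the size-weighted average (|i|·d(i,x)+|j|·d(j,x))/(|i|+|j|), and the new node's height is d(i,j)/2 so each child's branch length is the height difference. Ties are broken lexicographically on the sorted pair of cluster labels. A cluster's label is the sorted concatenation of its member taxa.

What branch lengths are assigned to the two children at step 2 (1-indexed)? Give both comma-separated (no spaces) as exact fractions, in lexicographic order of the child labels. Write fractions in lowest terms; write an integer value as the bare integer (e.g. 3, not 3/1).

11/4,15/4

1. join G+L (d=2) ⇒ GL; edges |G|=1, |L|=1
  updated: d(GL,I)=8, d(GL,Q)=15/2
2. join GL+Q (d=15/2) ⇒ GLQ; edges |GL|=11/4, |Q|=15/4
  updated: d(GLQ,I)=9
3. join GLQ+I (d=9) ⇒ GILQ; edges |GLQ|=3/4, |I|=9/2
final tree: (((G:1,L:1):11/4,Q:15/4):3/4,I:9/2)
total length: 55/4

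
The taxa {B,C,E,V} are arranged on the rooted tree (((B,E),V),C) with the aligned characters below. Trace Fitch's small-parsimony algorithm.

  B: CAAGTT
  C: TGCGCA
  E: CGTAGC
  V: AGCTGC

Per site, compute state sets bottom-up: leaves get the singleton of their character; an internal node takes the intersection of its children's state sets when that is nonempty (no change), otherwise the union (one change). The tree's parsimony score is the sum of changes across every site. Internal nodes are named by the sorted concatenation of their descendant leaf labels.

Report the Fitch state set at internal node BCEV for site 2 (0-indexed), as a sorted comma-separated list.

[col 0] BE: children B:{C}, E:{C} ∩→ {C}; cost 0
[col 0] BEV: children BE:{C}, V:{A} ∪→ {A,C}; cost 1
[col 0] BCEV: children BEV:{A,C}, C:{T} ∪→ {A,C,T}; cost 1
[col 1] BE: children B:{A}, E:{G} ∪→ {A,G}; cost 1
[col 1] BEV: children BE:{A,G}, V:{G} ∩→ {G}; cost 0
[col 1] BCEV: children BEV:{G}, C:{G} ∩→ {G}; cost 0
[col 2] BE: children B:{A}, E:{T} ∪→ {A,T}; cost 1
[col 2] BEV: children BE:{A,T}, V:{C} ∪→ {A,C,T}; cost 1
[col 2] BCEV: children BEV:{A,C,T}, C:{C} ∩→ {C}; cost 0
[col 3] BE: children B:{G}, E:{A} ∪→ {A,G}; cost 1
[col 3] BEV: children BE:{A,G}, V:{T} ∪→ {A,G,T}; cost 1
[col 3] BCEV: children BEV:{A,G,T}, C:{G} ∩→ {G}; cost 0
[col 4] BE: children B:{T}, E:{G} ∪→ {G,T}; cost 1
[col 4] BEV: children BE:{G,T}, V:{G} ∩→ {G}; cost 0
[col 4] BCEV: children BEV:{G}, C:{C} ∪→ {C,G}; cost 1
[col 5] BE: children B:{T}, E:{C} ∪→ {C,T}; cost 1
[col 5] BEV: children BE:{C,T}, V:{C} ∩→ {C}; cost 0
[col 5] BCEV: children BEV:{C}, C:{A} ∪→ {A,C}; cost 1
per-site changes: [2, 1, 2, 2, 2, 2]; total = 11

C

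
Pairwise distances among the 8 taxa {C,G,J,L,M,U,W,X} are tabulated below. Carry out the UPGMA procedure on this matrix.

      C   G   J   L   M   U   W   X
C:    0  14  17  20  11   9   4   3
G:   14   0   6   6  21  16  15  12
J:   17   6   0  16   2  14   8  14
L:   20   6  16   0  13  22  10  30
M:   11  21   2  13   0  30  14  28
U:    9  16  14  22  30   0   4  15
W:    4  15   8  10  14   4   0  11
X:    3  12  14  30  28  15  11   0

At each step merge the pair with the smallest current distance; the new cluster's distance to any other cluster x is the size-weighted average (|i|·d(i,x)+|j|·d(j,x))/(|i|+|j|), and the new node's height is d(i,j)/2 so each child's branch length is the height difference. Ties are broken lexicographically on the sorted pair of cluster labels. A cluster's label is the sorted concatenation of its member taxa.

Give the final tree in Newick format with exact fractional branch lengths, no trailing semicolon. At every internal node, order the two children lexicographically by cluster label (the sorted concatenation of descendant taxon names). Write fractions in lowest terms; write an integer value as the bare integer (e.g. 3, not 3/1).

step 1: merge (J,M) at d=2; branch lengths J→1, M→1; new cluster JM
  updated: d(C,JM)=14, d(G,JM)=27/2, d(JM,L)=29/2, d(JM,U)=22, d(JM,W)=11, d(JM,X)=21
step 2: merge (C,X) at d=3; branch lengths C→3/2, X→3/2; new cluster CX
  updated: d(CX,G)=13, d(CX,JM)=35/2, d(CX,L)=25, d(CX,U)=12, d(CX,W)=15/2
step 3: merge (U,W) at d=4; branch lengths U→2, W→2; new cluster UW
  updated: d(CX,UW)=39/4, d(G,UW)=31/2, d(JM,UW)=33/2, d(L,UW)=16
step 4: merge (G,L) at d=6; branch lengths G→3, L→3; new cluster GL
  updated: d(CX,GL)=19, d(GL,JM)=14, d(GL,UW)=63/4
step 5: merge (CX,UW) at d=39/4; branch lengths CX→27/8, UW→23/8; new cluster CUWX
  updated: d(CUWX,GL)=139/8, d(CUWX,JM)=17
step 6: merge (GL,JM) at d=14; branch lengths GL→4, JM→6; new cluster GJLM
  updated: d(CUWX,GJLM)=275/16
step 7: merge (CUWX,GJLM) at d=275/16; branch lengths CUWX→119/32, GJLM→51/32; new cluster CGJLMUWX
final tree: (((C:3/2,X:3/2):27/8,(U:2,W:2):23/8):119/32,((G:3,L:3):4,(J:1,M:1):6):51/32)
total length: 585/16

(((C:3/2,X:3/2):27/8,(U:2,W:2):23/8):119/32,((G:3,L:3):4,(J:1,M:1):6):51/32)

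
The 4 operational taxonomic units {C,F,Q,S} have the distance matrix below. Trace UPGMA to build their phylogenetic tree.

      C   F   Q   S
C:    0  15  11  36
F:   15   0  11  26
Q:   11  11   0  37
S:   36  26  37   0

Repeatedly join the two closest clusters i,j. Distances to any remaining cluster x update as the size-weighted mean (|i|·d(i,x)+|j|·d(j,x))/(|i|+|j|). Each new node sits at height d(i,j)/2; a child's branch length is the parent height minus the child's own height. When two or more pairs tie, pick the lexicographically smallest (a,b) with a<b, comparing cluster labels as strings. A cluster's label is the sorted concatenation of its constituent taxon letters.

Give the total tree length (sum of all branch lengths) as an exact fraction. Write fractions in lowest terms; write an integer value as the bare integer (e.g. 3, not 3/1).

1. join C+Q (d=11) ⇒ CQ; edges |C|=11/2, |Q|=11/2
  updated: d(CQ,F)=13, d(CQ,S)=73/2
2. join CQ+F (d=13) ⇒ CFQ; edges |CQ|=1, |F|=13/2
  updated: d(CFQ,S)=33
3. join CFQ+S (d=33) ⇒ CFQS; edges |CFQ|=10, |S|=33/2
final tree: (((C:11/2,Q:11/2):1,F:13/2):10,S:33/2)
total length: 45

45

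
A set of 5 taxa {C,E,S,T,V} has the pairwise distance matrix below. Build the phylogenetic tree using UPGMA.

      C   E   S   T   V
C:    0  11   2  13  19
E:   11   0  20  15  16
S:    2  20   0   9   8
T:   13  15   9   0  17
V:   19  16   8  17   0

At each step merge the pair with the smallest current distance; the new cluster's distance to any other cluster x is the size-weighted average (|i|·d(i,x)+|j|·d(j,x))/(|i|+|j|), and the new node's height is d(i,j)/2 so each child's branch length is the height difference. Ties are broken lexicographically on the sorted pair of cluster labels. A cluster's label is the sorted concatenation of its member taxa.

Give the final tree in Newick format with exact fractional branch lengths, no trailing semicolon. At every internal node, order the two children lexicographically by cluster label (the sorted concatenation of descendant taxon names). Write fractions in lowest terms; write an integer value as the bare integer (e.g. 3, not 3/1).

1. join C+S (d=2) ⇒ CS; edges |C|=1, |S|=1
  updated: d(CS,E)=31/2, d(CS,T)=11, d(CS,V)=27/2
2. join CS+T (d=11) ⇒ CST; edges |CS|=9/2, |T|=11/2
  updated: d(CST,E)=46/3, d(CST,V)=44/3
3. join CST+V (d=44/3) ⇒ CSTV; edges |CST|=11/6, |V|=22/3
  updated: d(CSTV,E)=31/2
4. join CSTV+E (d=31/2) ⇒ CESTV; edges |CSTV|=5/12, |E|=31/4
final tree: ((((C:1,S:1):9/2,T:11/2):11/6,V:22/3):5/12,E:31/4)
total length: 88/3

((((C:1,S:1):9/2,T:11/2):11/6,V:22/3):5/12,E:31/4)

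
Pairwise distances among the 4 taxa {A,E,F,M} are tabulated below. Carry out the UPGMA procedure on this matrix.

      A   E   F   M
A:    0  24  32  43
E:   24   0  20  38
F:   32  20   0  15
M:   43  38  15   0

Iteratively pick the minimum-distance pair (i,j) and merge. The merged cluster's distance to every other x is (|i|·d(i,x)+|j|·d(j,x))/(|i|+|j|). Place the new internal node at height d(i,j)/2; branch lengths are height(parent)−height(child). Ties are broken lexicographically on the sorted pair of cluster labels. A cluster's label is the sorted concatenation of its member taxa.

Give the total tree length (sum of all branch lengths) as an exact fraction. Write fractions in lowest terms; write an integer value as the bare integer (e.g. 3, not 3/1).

211/4

1. join F+M (d=15) ⇒ FM; edges |F|=15/2, |M|=15/2
  updated: d(A,FM)=75/2, d(E,FM)=29
2. join A+E (d=24) ⇒ AE; edges |A|=12, |E|=12
  updated: d(AE,FM)=133/4
3. join AE+FM (d=133/4) ⇒ AEFM; edges |AE|=37/8, |FM|=73/8
final tree: ((A:12,E:12):37/8,(F:15/2,M:15/2):73/8)
total length: 211/4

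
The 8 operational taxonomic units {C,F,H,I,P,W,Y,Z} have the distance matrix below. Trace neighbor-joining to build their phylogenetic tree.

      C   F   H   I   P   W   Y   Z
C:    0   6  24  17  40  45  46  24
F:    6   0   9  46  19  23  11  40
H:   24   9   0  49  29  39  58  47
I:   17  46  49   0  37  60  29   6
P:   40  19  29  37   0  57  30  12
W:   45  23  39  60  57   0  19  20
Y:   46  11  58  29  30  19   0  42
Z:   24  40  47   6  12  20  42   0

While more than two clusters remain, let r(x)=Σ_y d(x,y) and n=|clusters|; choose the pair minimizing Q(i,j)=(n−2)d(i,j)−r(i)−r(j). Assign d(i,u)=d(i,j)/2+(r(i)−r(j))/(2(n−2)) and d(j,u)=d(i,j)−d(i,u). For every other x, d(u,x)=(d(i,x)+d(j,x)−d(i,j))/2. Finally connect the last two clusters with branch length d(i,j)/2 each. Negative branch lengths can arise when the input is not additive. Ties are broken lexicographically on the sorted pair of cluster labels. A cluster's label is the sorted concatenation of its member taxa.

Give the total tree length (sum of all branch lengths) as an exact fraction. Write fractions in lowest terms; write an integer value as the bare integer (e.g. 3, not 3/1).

iteration 1: select I,Z (d=6, Q=-399); attach at lengths (89/12, -17/12); label the merged cluster IZ
  updated: d(C,IZ)=35/2, d(F,IZ)=40, d(H,IZ)=45, d(IZ,P)=43/2, d(IZ,W)=37, d(IZ,Y)=65/2
iteration 2: select W,Y (d=19, Q=-643/2); attach at lengths (237/20, 143/20); label the merged cluster WY
  updated: d(C,WY)=36, d(F,WY)=15/2, d(H,WY)=39, d(IZ,WY)=101/4, d(P,WY)=34
iteration 3: select IZ,P (d=43/2, Q=-827/4); attach at lengths (367/32, 321/32); label the merged cluster IPZ
  updated: d(C,IPZ)=18, d(F,IPZ)=75/4, d(H,IPZ)=105/4, d(IPZ,WY)=151/8
iteration 4: select IPZ,WY (d=151/8, Q=-1013/8); attach at lengths (99/16, 203/16); label the merged cluster IPWYZ
  updated: d(C,IPWYZ)=281/16, d(F,IPWYZ)=59/16, d(H,IPWYZ)=371/16
iteration 5: select C,IPWYZ (d=281/16, Q=-455/8); attach at lengths (153/16, 8); label the merged cluster CIPWYZ
  updated: d(CIPWYZ,F)=-63/16, d(CIPWYZ,H)=237/16
iteration 6: select CIPWYZ,F (d=-63/16, Q=-159/8); attach at lengths (15/16, -39/8); label the merged cluster CFIPWYZ
  updated: d(CFIPWYZ,H)=111/8
iteration 7: select CFIPWYZ,H (d=111/8); attach at lengths (111/16, 111/16); label the merged cluster CFHIPWYZ
final tree: (((C:153/16,(((I:89/12,Z:-17/12):367/32,P:321/32):99/16,(W:237/20,Y:143/20):203/16):8):15/16,F:-39/8):111/16,H:111/16)
total length: 743/8

743/8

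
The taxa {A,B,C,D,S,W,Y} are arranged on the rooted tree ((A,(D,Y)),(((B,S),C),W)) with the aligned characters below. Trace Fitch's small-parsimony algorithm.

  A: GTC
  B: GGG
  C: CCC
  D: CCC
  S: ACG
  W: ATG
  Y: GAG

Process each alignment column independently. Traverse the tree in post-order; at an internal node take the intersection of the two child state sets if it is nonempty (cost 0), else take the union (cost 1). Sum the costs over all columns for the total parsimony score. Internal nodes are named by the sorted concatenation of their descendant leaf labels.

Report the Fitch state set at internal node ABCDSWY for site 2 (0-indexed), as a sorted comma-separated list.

[col 0] DY: children D:{C}, Y:{G} ∪→ {C,G}; cost 1
[col 0] ADY: children A:{G}, DY:{C,G} ∩→ {G}; cost 0
[col 0] BS: children B:{G}, S:{A} ∪→ {A,G}; cost 1
[col 0] BCS: children BS:{A,G}, C:{C} ∪→ {A,C,G}; cost 1
[col 0] BCSW: children BCS:{A,C,G}, W:{A} ∩→ {A}; cost 0
[col 0] ABCDSWY: children ADY:{G}, BCSW:{A} ∪→ {A,G}; cost 1
[col 1] DY: children D:{C}, Y:{A} ∪→ {A,C}; cost 1
[col 1] ADY: children A:{T}, DY:{A,C} ∪→ {A,C,T}; cost 1
[col 1] BS: children B:{G}, S:{C} ∪→ {C,G}; cost 1
[col 1] BCS: children BS:{C,G}, C:{C} ∩→ {C}; cost 0
[col 1] BCSW: children BCS:{C}, W:{T} ∪→ {C,T}; cost 1
[col 1] ABCDSWY: children ADY:{A,C,T}, BCSW:{C,T} ∩→ {C,T}; cost 0
[col 2] DY: children D:{C}, Y:{G} ∪→ {C,G}; cost 1
[col 2] ADY: children A:{C}, DY:{C,G} ∩→ {C}; cost 0
[col 2] BS: children B:{G}, S:{G} ∩→ {G}; cost 0
[col 2] BCS: children BS:{G}, C:{C} ∪→ {C,G}; cost 1
[col 2] BCSW: children BCS:{C,G}, W:{G} ∩→ {G}; cost 0
[col 2] ABCDSWY: children ADY:{C}, BCSW:{G} ∪→ {C,G}; cost 1
per-site changes: [4, 4, 3]; total = 11

C,G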